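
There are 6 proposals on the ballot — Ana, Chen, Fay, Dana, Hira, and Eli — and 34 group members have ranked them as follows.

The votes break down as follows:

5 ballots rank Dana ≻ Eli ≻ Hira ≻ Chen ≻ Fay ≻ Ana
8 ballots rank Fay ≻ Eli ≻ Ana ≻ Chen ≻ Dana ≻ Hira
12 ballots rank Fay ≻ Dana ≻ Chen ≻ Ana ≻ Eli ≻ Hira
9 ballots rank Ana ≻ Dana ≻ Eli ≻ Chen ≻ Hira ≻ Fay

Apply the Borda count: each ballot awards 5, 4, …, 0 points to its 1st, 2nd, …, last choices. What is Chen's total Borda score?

Borda scores:
  Ana: 5·0 + 8·3 + 12·2 + 9·5 = 93
  Chen: 5·2 + 8·2 + 12·3 + 9·2 = 80
  Fay: 5·1 + 8·5 + 12·5 + 9·0 = 105
  Dana: 5·5 + 8·1 + 12·4 + 9·4 = 117
  Hira: 5·3 + 8·0 + 12·0 + 9·1 = 24
  Eli: 5·4 + 8·4 + 12·1 + 9·3 = 91

80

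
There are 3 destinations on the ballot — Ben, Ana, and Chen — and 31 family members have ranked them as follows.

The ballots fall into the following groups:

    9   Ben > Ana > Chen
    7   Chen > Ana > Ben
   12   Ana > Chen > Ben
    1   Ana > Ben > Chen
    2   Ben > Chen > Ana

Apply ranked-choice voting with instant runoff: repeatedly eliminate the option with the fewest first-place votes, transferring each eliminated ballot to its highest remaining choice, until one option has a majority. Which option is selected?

Round 1: Ana 13, Ben 11, Chen 7. Chen has the fewest and is eliminated.
Round 2: Ana 20, Ben 11. Ana has a majority.

Ana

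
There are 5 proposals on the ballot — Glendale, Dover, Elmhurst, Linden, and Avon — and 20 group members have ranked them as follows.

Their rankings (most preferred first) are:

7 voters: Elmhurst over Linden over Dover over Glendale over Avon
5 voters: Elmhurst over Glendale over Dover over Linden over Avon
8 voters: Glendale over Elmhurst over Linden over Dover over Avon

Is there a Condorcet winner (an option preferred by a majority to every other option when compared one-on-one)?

Yes

Head-to-head results (20 voters total):
Glendale vs Dover: Glendale wins 13–7.
Glendale vs Elmhurst: Elmhurst wins 12–8.
Glendale vs Linden: Glendale wins 13–7.
Glendale vs Avon: Glendale wins 20–0.
Dover vs Elmhurst: Elmhurst wins 20–0.
Dover vs Linden: Linden wins 15–5.
Dover vs Avon: Dover wins 20–0.
Elmhurst vs Linden: Elmhurst wins 20–0.
Elmhurst vs Avon: Elmhurst wins 20–0.
Linden vs Avon: Linden wins 20–0.
Elmhurst beats each rival — Glendale (12–8), Dover (20–0), Linden (20–0), Avon (20–0) — so Elmhurst is the Condorcet winner.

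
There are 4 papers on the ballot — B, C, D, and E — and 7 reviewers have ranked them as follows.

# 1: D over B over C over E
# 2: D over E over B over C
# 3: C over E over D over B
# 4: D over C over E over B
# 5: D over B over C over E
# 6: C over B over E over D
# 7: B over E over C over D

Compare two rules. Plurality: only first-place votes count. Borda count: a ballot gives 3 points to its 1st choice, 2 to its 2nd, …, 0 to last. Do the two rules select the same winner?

Plurality first-place counts: B 1, C 2, D 4, E 0 → D.
Borda totals: B 10, C 11, D 13, E 8 → D.
The two rules agree on D.

Yes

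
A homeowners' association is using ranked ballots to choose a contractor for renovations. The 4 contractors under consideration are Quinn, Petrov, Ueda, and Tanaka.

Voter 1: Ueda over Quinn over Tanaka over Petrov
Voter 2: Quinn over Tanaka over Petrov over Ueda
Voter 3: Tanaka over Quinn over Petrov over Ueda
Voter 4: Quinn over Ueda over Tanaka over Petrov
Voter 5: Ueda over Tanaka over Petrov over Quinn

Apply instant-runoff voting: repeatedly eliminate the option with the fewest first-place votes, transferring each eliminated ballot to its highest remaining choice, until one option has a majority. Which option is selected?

Quinn

Round 1: Quinn 2, Ueda 2, Tanaka 1, Petrov 0. Petrov has the fewest and is eliminated.
Round 2: Quinn 2, Ueda 2, Tanaka 1. Tanaka has the fewest and is eliminated.
Round 3: Quinn 3, Ueda 2. Quinn has a majority.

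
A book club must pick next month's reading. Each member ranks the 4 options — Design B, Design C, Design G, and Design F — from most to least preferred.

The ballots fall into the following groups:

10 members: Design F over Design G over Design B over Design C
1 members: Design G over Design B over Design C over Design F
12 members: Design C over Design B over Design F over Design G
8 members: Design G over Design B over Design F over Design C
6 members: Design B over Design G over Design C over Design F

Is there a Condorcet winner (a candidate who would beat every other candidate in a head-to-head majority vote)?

No

Head-to-head results (37 voters total):
Design B vs Design C: Design B wins 25–12.
Design B vs Design G: Design G wins 19–18.
Design B vs Design F: Design B wins 27–10.
Design C vs Design G: Design G wins 25–12.
Design C vs Design F: Design C wins 19–18.
Design G vs Design F: Design F wins 22–15.
No candidate beats all others: Design B beats Design F beats Design G beats Design B, a majority cycle.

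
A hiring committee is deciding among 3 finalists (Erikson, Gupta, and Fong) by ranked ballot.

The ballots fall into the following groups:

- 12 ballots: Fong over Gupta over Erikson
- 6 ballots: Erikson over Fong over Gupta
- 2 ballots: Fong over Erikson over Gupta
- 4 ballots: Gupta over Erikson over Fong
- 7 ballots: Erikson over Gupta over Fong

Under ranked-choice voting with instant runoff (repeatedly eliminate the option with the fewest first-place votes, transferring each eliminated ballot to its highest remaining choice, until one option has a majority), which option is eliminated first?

Round 1: Fong 14, Erikson 13, Gupta 4. Gupta has the fewest and is eliminated.
Round 2: Erikson 17, Fong 14. Erikson has a majority.

Gupta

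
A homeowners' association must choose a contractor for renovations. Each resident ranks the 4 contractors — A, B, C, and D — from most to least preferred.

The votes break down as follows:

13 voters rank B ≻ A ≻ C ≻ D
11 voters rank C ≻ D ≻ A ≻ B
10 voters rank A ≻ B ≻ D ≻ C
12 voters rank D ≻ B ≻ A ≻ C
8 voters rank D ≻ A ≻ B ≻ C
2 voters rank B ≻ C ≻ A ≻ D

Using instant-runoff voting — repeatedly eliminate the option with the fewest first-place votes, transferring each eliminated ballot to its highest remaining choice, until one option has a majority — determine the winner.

Round 1: D 20, B 15, C 11, A 10. A has the fewest and is eliminated.
Round 2: B 25, D 20, C 11. C has the fewest and is eliminated.
Round 3: D 31, B 25. D has a majority.

D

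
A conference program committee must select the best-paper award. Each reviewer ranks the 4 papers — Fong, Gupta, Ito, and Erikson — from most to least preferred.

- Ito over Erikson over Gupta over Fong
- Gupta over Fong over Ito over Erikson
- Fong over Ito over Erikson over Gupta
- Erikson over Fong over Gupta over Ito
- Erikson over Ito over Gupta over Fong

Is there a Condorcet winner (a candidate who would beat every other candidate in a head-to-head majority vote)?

No

Head-to-head results (5 voters total):
Fong vs Gupta: Gupta wins 3–2.
Fong vs Ito: Fong wins 3–2.
Fong vs Erikson: Erikson wins 3–2.
Gupta vs Ito: Ito wins 3–2.
Gupta vs Erikson: Erikson wins 4–1.
Ito vs Erikson: Ito wins 3–2.
No candidate beats all others: Fong beats Ito beats Gupta beats Fong, a majority cycle.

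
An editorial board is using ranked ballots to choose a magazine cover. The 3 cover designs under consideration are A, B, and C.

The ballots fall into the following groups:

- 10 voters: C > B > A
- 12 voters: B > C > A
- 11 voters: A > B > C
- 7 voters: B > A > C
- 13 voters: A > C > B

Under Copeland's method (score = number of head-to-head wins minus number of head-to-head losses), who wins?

B

Pairwise results:
  A vs B: B wins 29–24.
  A vs C: A wins 31–22.
  B vs C: B wins 30–23.
Copeland scores (wins − losses):
  A: 1 − 1 = 0
  B: 2 − 0 = 2
  C: 0 − 2 = -2
B has the best Copeland score.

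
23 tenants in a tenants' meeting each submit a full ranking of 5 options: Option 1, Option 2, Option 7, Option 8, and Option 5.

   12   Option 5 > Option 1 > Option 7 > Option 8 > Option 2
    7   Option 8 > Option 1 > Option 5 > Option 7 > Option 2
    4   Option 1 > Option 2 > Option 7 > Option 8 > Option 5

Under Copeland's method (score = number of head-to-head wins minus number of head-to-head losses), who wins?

Pairwise results:
  Option 1 vs Option 2: Option 1 wins 23–0.
  Option 1 vs Option 7: Option 1 wins 23–0.
  Option 1 vs Option 8: Option 1 wins 16–7.
  Option 1 vs Option 5: Option 5 wins 12–11.
  Option 2 vs Option 7: Option 7 wins 19–4.
  Option 2 vs Option 8: Option 8 wins 19–4.
  Option 2 vs Option 5: Option 5 wins 19–4.
  Option 7 vs Option 8: Option 7 wins 16–7.
  Option 7 vs Option 5: Option 5 wins 19–4.
  Option 8 vs Option 5: Option 5 wins 12–11.
Copeland scores (wins − losses):
  Option 1: 3 − 1 = 2
  Option 2: 0 − 4 = -4
  Option 7: 2 − 2 = 0
  Option 8: 1 − 3 = -2
  Option 5: 4 − 0 = 4
Option 5 has the best Copeland score.

Option 5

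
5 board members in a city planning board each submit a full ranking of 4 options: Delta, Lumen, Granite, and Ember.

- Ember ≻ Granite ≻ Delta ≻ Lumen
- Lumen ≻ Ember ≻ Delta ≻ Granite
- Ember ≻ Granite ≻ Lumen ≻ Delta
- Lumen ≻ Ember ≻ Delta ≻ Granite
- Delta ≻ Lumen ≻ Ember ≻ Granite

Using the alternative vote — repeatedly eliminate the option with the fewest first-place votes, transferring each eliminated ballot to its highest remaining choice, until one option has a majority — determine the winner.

Round 1: Lumen 2, Ember 2, Delta 1, Granite 0. Granite has the fewest and is eliminated.
Round 2: Lumen 2, Ember 2, Delta 1. Delta has the fewest and is eliminated.
Round 3: Lumen 3, Ember 2. Lumen has a majority.

Lumen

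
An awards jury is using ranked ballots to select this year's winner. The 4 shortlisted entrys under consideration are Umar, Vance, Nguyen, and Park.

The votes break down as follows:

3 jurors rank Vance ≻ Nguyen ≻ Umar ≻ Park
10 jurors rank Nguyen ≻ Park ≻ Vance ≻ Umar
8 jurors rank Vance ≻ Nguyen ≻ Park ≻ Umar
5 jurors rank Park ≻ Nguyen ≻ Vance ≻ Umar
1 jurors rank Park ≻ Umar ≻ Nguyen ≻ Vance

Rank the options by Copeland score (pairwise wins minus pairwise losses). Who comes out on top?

Pairwise results:
  Umar vs Vance: Vance wins 26–1.
  Umar vs Nguyen: Nguyen wins 26–1.
  Umar vs Park: Park wins 24–3.
  Vance vs Nguyen: Nguyen wins 16–11.
  Vance vs Park: Park wins 16–11.
  Nguyen vs Park: Nguyen wins 21–6.
Copeland scores (wins − losses):
  Umar: 0 − 3 = -3
  Vance: 1 − 2 = -1
  Nguyen: 3 − 0 = 3
  Park: 2 − 1 = 1
Nguyen has the best Copeland score.

Nguyen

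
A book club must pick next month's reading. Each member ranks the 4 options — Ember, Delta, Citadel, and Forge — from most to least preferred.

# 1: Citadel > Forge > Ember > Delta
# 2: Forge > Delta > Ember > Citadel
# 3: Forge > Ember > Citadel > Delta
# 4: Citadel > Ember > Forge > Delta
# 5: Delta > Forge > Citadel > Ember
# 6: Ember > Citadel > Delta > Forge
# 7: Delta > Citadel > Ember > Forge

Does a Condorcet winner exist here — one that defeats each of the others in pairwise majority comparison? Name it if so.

Head-to-head results (7 voters total):
Ember vs Delta: Ember wins 4–3.
Ember vs Citadel: Citadel wins 4–3.
Ember vs Forge: Forge wins 4–3.
Delta vs Citadel: Citadel wins 4–3.
Delta vs Forge: Forge wins 4–3.
Citadel vs Forge: Citadel wins 4–3.
Citadel beats each rival — Ember (4–3), Delta (4–3), Forge (4–3) — so Citadel is the Condorcet winner.

Citadel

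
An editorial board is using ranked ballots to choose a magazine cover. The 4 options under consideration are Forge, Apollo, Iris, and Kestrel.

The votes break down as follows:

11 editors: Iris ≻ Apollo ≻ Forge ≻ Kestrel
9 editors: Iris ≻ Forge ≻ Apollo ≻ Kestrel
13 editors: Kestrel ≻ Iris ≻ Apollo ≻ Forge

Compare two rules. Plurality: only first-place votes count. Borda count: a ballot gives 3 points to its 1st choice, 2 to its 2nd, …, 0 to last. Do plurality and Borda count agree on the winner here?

Plurality first-place counts: Forge 0, Apollo 0, Iris 20, Kestrel 13 → Iris.
Borda totals: Forge 29, Apollo 44, Iris 86, Kestrel 39 → Iris.
The two rules agree on Iris.

Yes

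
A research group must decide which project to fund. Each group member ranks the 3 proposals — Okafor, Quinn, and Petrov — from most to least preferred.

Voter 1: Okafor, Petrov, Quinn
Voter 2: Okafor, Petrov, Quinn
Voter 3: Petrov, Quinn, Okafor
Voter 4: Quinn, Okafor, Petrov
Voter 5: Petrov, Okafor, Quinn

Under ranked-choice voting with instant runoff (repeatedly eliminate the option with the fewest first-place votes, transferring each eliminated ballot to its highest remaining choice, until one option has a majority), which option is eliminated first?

Quinn

Round 1: Okafor 2, Petrov 2, Quinn 1. Quinn has the fewest and is eliminated.
Round 2: Okafor 3, Petrov 2. Okafor has a majority.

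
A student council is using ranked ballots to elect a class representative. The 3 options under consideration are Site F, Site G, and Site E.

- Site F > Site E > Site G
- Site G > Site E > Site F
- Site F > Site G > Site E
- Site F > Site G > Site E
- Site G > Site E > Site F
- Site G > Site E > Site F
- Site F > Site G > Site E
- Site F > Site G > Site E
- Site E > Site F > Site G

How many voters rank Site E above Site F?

Ballots ranking Site E above Site F: 4.
Ballots ranking Site F above Site E: 5.
So 4 of 9 voters prefer Site E to Site F.

4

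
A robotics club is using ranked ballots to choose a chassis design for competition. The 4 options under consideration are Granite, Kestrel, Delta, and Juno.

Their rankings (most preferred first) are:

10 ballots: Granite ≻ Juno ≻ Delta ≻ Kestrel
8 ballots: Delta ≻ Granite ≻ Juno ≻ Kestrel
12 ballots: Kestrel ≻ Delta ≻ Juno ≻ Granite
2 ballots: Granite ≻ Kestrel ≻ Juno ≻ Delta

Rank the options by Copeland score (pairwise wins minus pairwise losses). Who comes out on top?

Delta

Pairwise results:
  Granite vs Kestrel: Granite wins 20–12.
  Granite vs Delta: Delta wins 20–12.
  Granite vs Juno: Granite wins 20–12.
  Kestrel vs Delta: Delta wins 18–14.
  Kestrel vs Juno: Juno wins 18–14.
  Delta vs Juno: Delta wins 20–12.
Copeland scores (wins − losses):
  Granite: 2 − 1 = 1
  Kestrel: 0 − 3 = -3
  Delta: 3 − 0 = 3
  Juno: 1 − 2 = -1
Delta has the best Copeland score.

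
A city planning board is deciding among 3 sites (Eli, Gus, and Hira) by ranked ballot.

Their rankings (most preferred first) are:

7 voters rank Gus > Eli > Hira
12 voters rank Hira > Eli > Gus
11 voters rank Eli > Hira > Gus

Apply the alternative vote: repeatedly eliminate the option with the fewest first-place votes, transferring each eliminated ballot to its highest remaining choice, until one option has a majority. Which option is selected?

Eli

Round 1: Hira 12, Eli 11, Gus 7. Gus has the fewest and is eliminated.
Round 2: Eli 18, Hira 12. Eli has a majority.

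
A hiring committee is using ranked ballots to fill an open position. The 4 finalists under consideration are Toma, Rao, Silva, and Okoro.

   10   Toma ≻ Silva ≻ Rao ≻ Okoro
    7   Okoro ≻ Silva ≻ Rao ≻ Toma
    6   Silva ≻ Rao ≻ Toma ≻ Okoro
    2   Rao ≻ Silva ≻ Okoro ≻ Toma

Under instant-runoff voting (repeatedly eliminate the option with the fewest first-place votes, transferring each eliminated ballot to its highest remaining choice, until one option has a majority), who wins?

Silva

Round 1: Toma 10, Okoro 7, Silva 6, Rao 2. Rao has the fewest and is eliminated.
Round 2: Toma 10, Silva 8, Okoro 7. Okoro has the fewest and is eliminated.
Round 3: Silva 15, Toma 10. Silva has a majority.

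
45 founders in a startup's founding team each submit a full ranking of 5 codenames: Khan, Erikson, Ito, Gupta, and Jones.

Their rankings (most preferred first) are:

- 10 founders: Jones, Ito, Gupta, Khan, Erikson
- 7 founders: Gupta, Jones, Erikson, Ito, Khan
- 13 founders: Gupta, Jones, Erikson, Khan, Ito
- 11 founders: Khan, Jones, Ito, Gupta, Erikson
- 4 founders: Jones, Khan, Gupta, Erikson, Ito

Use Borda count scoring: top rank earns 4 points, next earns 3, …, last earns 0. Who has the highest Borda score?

Jones

Borda scores:
  Khan: 10·1 + 7·0 + 13·1 + 11·4 + 4·3 = 79
  Erikson: 10·0 + 7·2 + 13·2 + 11·0 + 4·1 = 44
  Ito: 10·3 + 7·1 + 13·0 + 11·2 + 4·0 = 59
  Gupta: 10·2 + 7·4 + 13·4 + 11·1 + 4·2 = 119
  Jones: 10·4 + 7·3 + 13·3 + 11·3 + 4·4 = 149
Jones has the highest total.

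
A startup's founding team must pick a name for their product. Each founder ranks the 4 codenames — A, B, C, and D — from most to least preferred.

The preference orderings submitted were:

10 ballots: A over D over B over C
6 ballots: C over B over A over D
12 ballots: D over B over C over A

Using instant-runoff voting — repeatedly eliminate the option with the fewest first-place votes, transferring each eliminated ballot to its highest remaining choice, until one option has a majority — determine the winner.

Round 1: D 12, A 10, C 6, B 0. B has the fewest and is eliminated.
Round 2: D 12, A 10, C 6. C has the fewest and is eliminated.
Round 3: A 16, D 12. A has a majority.

A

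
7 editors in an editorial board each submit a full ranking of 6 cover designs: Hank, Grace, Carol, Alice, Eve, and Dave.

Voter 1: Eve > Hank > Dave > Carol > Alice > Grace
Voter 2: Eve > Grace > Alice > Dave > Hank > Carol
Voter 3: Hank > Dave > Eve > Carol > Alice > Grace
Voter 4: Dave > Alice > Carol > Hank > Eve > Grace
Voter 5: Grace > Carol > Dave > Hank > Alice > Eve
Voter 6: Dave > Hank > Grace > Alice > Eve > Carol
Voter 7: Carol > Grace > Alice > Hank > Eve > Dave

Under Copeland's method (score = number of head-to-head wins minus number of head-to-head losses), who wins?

Pairwise results:
  Hank vs Grace: Hank wins 4–3.
  Hank vs Carol: Hank wins 4–3.
  Hank vs Alice: Hank wins 4–3.
  Hank vs Eve: Hank wins 5–2.
  Hank vs Dave: Dave wins 4–3.
  Grace vs Carol: Carol wins 4–3.
  Grace vs Alice: Grace wins 4–3.
  Grace vs Eve: Eve wins 4–3.
  Grace vs Dave: Dave wins 4–3.
  Carol vs Alice: Carol wins 4–3.
  Carol vs Eve: Eve wins 4–3.
  Carol vs Dave: Dave wins 5–2.
  Alice vs Eve: Alice wins 4–3.
  Alice vs Dave: Dave wins 5–2.
  Eve vs Dave: Dave wins 4–3.
Copeland scores (wins − losses):
  Hank: 4 − 1 = 3
  Grace: 1 − 4 = -3
  Carol: 2 − 3 = -1
  Alice: 1 − 4 = -3
  Eve: 2 − 3 = -1
  Dave: 5 − 0 = 5
Dave has the best Copeland score.

Dave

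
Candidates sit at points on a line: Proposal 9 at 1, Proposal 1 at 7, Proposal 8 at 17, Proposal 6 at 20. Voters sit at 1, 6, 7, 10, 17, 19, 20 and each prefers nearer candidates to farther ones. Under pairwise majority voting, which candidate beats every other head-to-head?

Proposal 1

With single-peaked preferences on a line, the Condorcet winner is the candidate closest to the median voter.
The median voter (position 10) is closest to Proposal 1 at 7.
Check: Proposal 1 vs Proposal 8 — voters closer to Proposal 1: 4 of 7.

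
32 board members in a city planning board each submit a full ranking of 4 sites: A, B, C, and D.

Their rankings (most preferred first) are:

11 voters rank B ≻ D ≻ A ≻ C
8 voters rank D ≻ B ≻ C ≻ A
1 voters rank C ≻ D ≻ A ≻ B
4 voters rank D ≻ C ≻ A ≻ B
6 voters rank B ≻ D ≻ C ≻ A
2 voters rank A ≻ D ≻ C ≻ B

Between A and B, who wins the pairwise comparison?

Ballots ranking A above B: 1+4+2 = 7.
Ballots ranking B above A: 11+8+6 = 25.
B wins the head-to-head, 25–7.

B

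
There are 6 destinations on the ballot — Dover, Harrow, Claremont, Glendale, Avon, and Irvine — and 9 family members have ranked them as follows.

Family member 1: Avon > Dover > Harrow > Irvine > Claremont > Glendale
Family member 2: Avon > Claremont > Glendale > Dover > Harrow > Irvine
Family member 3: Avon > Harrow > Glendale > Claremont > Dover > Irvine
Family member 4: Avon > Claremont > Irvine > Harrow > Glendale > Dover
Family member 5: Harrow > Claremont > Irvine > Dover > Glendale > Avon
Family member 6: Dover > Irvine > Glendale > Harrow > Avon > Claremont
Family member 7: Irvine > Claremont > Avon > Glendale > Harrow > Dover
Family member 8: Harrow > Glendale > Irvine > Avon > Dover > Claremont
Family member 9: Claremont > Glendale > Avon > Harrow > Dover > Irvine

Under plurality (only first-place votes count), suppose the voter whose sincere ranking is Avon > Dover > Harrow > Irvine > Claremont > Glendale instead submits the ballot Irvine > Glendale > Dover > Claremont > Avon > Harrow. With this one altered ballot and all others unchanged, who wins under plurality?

First-place totals with the altered ballot: Dover 1, Harrow 2, Claremont 1, Glendale 0, Avon 3, Irvine 2.
The winner is unchanged: still Avon.

Avon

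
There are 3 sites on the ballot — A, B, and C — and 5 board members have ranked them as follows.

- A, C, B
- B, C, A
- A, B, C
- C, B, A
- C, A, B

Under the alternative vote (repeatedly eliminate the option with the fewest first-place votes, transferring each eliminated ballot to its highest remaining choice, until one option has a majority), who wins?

Round 1: A 2, C 2, B 1. B has the fewest and is eliminated.
Round 2: C 3, A 2. C has a majority.

C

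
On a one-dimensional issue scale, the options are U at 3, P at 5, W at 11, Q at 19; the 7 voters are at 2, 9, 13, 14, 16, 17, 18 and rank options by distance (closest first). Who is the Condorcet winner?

W

With single-peaked preferences on a line, the Condorcet winner is the candidate closest to the median voter.
The median voter (position 14) is closest to W at 11.
Check: W vs Q — voters closer to W: 4 of 7.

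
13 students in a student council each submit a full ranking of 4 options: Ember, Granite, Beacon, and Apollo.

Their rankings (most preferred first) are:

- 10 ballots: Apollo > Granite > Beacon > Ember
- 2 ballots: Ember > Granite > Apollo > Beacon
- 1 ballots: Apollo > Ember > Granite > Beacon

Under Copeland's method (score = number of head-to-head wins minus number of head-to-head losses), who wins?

Apollo

Pairwise results:
  Ember vs Granite: Granite wins 10–3.
  Ember vs Beacon: Beacon wins 10–3.
  Ember vs Apollo: Apollo wins 11–2.
  Granite vs Beacon: Granite wins 13–0.
  Granite vs Apollo: Apollo wins 11–2.
  Beacon vs Apollo: Apollo wins 13–0.
Copeland scores (wins − losses):
  Ember: 0 − 3 = -3
  Granite: 2 − 1 = 1
  Beacon: 1 − 2 = -1
  Apollo: 3 − 0 = 3
Apollo has the best Copeland score.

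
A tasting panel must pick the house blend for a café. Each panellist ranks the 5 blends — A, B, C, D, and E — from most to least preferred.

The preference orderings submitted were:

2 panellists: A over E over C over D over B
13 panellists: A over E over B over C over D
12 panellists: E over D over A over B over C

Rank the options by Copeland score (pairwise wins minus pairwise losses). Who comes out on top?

Pairwise results:
  A vs B: A wins 27–0.
  A vs C: A wins 27–0.
  A vs D: A wins 15–12.
  A vs E: A wins 15–12.
  B vs C: B wins 25–2.
  B vs D: D wins 14–13.
  B vs E: E wins 27–0.
  C vs D: C wins 15–12.
  C vs E: E wins 27–0.
  D vs E: E wins 27–0.
Copeland scores (wins − losses):
  A: 4 − 0 = 4
  B: 1 − 3 = -2
  C: 1 − 3 = -2
  D: 1 − 3 = -2
  E: 3 − 1 = 2
A has the best Copeland score.

A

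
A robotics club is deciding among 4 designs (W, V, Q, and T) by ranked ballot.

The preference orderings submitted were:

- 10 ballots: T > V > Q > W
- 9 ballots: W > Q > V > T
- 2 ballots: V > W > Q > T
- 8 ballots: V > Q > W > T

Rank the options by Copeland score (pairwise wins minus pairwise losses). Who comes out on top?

Pairwise results:
  W vs V: V wins 20–9.
  W vs Q: Q wins 18–11.
  W vs T: W wins 19–10.
  V vs Q: V wins 20–9.
  V vs T: V wins 19–10.
  Q vs T: Q wins 19–10.
Copeland scores (wins − losses):
  W: 1 − 2 = -1
  V: 3 − 0 = 3
  Q: 2 − 1 = 1
  T: 0 − 3 = -3
V has the best Copeland score.

V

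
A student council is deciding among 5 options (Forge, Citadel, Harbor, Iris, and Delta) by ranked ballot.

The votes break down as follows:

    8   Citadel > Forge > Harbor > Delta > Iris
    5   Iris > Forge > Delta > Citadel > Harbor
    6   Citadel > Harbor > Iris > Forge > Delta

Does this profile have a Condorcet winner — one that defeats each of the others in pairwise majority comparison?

Head-to-head results (19 voters total):
Forge vs Citadel: Citadel wins 14–5.
Forge vs Harbor: Forge wins 13–6.
Forge vs Iris: Iris wins 11–8.
Forge vs Delta: Forge wins 19–0.
Citadel vs Harbor: Citadel wins 19–0.
Citadel vs Iris: Citadel wins 14–5.
Citadel vs Delta: Citadel wins 14–5.
Harbor vs Iris: Harbor wins 14–5.
Harbor vs Delta: Harbor wins 14–5.
Iris vs Delta: Iris wins 11–8.
Citadel beats each rival — Forge (14–5), Harbor (19–0), Iris (14–5), Delta (14–5) — so Citadel is the Condorcet winner.

Yes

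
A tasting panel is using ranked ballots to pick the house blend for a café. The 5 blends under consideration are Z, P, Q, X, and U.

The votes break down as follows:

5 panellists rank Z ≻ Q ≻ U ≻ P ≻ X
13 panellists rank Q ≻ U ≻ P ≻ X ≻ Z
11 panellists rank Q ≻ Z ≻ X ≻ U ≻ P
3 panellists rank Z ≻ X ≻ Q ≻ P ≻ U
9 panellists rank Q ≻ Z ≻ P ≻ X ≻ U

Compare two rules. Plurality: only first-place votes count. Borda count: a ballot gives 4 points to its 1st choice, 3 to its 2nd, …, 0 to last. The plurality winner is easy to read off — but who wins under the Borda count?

Q

Plurality first-place counts: Z 8, P 0, Q 33, X 0, U 0 → Q.
Borda totals: Z 92, P 52, Q 153, X 53, U 60 → Q.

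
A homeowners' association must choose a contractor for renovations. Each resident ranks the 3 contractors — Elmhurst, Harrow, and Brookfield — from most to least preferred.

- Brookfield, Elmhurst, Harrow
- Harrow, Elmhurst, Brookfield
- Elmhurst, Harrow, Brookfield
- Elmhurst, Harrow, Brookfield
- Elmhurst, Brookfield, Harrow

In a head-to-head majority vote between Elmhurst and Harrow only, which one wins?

Ballots ranking Elmhurst above Harrow: 4.
Ballots ranking Harrow above Elmhurst: 1.
Elmhurst wins the head-to-head, 4–1.

Elmhurst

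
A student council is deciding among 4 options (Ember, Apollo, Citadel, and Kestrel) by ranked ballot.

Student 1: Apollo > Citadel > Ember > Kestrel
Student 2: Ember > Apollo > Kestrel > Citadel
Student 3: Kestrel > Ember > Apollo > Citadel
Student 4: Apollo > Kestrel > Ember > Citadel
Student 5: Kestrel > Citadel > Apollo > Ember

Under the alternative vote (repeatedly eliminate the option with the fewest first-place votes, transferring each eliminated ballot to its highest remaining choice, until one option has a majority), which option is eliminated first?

Round 1: Apollo 2, Kestrel 2, Ember 1, Citadel 0. Citadel has the fewest and is eliminated.
Round 2: Apollo 2, Kestrel 2, Ember 1. Ember has the fewest and is eliminated.
Round 3: Apollo 3, Kestrel 2. Apollo has a majority.

Citadel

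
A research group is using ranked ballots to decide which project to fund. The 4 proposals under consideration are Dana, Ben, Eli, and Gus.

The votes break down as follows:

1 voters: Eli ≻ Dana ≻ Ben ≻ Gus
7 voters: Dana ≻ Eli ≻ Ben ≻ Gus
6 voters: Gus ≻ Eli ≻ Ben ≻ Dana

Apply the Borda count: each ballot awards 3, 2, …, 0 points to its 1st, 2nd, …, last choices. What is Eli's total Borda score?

Borda scores:
  Dana: 2 + 7·3 + 6·0 = 23
  Ben: 1 + 7·1 + 6·1 = 14
  Eli: 3 + 7·2 + 6·2 = 29
  Gus: 0 + 7·0 + 6·3 = 18

29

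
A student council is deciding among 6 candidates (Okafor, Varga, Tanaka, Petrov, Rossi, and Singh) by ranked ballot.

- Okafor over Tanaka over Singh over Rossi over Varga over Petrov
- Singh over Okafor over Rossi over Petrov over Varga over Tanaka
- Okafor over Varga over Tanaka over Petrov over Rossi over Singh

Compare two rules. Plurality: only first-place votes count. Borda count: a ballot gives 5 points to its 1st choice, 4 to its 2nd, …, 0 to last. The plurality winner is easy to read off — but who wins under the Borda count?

Okafor

Plurality first-place counts: Okafor 2, Varga 0, Tanaka 0, Petrov 0, Rossi 0, Singh 1 → Okafor.
Borda totals: Okafor 14, Varga 6, Tanaka 7, Petrov 4, Rossi 6, Singh 8 → Okafor.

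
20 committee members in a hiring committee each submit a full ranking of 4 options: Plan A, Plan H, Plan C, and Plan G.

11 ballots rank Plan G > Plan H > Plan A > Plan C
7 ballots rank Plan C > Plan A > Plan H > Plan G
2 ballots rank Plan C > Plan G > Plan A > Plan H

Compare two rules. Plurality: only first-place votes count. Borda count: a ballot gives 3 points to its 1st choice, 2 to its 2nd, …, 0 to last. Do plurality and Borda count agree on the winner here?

Yes

Plurality first-place counts: Plan A 0, Plan H 0, Plan C 9, Plan G 11 → Plan G.
Borda totals: Plan A 27, Plan H 29, Plan C 27, Plan G 37 → Plan G.
The two rules agree on Plan G.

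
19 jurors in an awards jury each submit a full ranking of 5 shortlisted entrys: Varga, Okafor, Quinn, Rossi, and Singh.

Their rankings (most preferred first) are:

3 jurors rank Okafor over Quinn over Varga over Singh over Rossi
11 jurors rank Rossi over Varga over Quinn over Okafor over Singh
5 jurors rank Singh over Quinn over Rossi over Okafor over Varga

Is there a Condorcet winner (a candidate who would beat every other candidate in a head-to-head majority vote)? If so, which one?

Head-to-head results (19 voters total):
Varga vs Okafor: Varga wins 11–8.
Varga vs Quinn: Varga wins 11–8.
Varga vs Rossi: Rossi wins 16–3.
Varga vs Singh: Varga wins 14–5.
Okafor vs Quinn: Quinn wins 16–3.
Okafor vs Rossi: Rossi wins 16–3.
Okafor vs Singh: Okafor wins 14–5.
Quinn vs Rossi: Rossi wins 11–8.
Quinn vs Singh: Quinn wins 14–5.
Rossi vs Singh: Rossi wins 11–8.
Rossi beats each rival — Varga (16–3), Okafor (16–3), Quinn (11–8), Singh (11–8) — so Rossi is the Condorcet winner.

Rossi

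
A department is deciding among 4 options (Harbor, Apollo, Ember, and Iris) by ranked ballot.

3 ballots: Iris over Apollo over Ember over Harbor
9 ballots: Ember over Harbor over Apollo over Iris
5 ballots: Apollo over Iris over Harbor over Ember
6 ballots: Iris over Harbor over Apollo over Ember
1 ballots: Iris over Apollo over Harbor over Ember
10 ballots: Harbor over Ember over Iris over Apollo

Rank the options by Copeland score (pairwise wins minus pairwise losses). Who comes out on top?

Harbor

Pairwise results:
  Harbor vs Apollo: Harbor wins 25–9.
  Harbor vs Ember: Harbor wins 22–12.
  Harbor vs Iris: Harbor wins 19–15.
  Apollo vs Ember: Ember wins 19–15.
  Apollo vs Iris: Iris wins 20–14.
  Ember vs Iris: Ember wins 19–15.
Copeland scores (wins − losses):
  Harbor: 3 − 0 = 3
  Apollo: 0 − 3 = -3
  Ember: 2 − 1 = 1
  Iris: 1 − 2 = -1
Harbor has the best Copeland score.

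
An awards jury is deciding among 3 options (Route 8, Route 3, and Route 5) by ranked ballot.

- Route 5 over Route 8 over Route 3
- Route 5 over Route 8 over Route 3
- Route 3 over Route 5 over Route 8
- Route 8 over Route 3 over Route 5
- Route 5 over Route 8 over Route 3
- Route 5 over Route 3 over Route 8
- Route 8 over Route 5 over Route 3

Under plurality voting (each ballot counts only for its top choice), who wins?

Route 5

First-place vote totals:
  Route 8: 2
  Route 3: 1
  Route 5: 4
Route 5 has the most first-place votes.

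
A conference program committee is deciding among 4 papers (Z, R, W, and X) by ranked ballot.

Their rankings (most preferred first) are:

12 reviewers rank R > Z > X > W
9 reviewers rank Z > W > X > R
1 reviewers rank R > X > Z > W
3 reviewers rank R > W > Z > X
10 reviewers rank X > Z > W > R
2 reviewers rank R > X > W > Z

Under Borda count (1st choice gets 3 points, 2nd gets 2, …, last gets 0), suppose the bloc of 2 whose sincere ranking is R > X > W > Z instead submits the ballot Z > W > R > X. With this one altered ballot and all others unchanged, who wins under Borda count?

Borda totals with the altered ballot: Z 81, R 50, W 38, X 53.
The winner is unchanged: still Z.

Z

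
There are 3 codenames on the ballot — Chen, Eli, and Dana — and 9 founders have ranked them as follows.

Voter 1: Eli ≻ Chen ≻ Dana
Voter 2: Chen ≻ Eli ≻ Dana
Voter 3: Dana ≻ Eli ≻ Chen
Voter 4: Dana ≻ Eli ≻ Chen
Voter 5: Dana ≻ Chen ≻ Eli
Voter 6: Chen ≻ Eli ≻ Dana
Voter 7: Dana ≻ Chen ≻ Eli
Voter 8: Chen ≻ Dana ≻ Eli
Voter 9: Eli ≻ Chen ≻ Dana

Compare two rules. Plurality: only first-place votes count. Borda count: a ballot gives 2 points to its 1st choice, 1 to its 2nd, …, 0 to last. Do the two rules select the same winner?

Plurality first-place counts: Chen 3, Eli 2, Dana 4 → Dana.
Borda totals: Chen 10, Eli 8, Dana 9 → Chen.
The two rules disagree: plurality picks Dana, Borda picks Chen.

No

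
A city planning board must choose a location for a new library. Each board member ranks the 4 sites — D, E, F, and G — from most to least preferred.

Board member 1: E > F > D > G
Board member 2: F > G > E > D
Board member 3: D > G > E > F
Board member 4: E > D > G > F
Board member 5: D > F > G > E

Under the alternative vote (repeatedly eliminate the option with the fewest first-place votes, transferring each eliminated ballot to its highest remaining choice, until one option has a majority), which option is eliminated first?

G

Round 1: D 2, E 2, F 1, G 0. G has the fewest and is eliminated.
Round 2: D 2, E 2, F 1. F has the fewest and is eliminated.
Round 3: E 3, D 2. E has a majority.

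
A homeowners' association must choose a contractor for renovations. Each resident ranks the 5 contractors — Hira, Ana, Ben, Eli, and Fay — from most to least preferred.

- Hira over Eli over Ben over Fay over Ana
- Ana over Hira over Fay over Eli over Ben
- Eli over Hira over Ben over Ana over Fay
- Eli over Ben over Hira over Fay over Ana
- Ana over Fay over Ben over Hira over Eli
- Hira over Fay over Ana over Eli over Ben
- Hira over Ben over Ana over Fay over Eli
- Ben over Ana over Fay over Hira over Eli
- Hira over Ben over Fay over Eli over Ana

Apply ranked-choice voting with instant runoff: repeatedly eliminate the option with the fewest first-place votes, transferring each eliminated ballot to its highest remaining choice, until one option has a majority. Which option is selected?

Hira

Round 1: Hira 4, Ana 2, Eli 2, Ben 1, Fay 0. Fay has the fewest and is eliminated.
Round 2: Hira 4, Ana 2, Eli 2, Ben 1. Ben has the fewest and is eliminated.
Round 3: Hira 4, Ana 3, Eli 2. Eli has the fewest and is eliminated.
Round 4: Hira 6, Ana 3. Hira has a majority.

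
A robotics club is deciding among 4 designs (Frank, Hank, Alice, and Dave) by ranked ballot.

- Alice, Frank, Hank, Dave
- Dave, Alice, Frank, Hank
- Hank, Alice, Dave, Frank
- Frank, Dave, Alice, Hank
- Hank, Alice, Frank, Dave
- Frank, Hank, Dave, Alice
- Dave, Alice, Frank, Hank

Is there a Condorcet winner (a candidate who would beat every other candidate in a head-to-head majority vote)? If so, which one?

None — there is no Condorcet winner

Head-to-head results (7 voters total):
Frank vs Hank: Frank wins 5–2.
Frank vs Alice: Alice wins 5–2.
Frank vs Dave: Frank wins 4–3.
Hank vs Alice: Alice wins 4–3.
Hank vs Dave: Hank wins 4–3.
Alice vs Dave: Dave wins 4–3.
No candidate beats all others: Frank beats Dave beats Alice beats Frank, a majority cycle.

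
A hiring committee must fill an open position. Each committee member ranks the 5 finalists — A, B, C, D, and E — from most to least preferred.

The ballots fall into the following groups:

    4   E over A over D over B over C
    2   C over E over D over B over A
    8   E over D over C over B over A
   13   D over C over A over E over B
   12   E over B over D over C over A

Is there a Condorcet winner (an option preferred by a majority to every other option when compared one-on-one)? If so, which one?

Head-to-head results (39 voters total):
A vs B: B wins 22–17.
A vs C: C wins 35–4.
A vs D: D wins 35–4.
A vs E: E wins 26–13.
B vs C: C wins 23–16.
B vs D: D wins 27–12.
B vs E: E wins 39–0.
C vs D: D wins 37–2.
C vs E: E wins 24–15.
D vs E: E wins 26–13.
E beats each rival — A (26–13), B (39–0), C (24–15), D (26–13) — so E is the Condorcet winner.

E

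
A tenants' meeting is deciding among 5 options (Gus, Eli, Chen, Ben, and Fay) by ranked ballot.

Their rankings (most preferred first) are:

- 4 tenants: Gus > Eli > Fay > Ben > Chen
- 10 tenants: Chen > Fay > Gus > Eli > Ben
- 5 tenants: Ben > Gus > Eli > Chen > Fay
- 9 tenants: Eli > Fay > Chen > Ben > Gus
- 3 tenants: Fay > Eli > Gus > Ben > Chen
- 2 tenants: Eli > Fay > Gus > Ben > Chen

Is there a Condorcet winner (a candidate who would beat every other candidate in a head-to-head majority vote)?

No

Head-to-head results (33 voters total):
Gus vs Eli: Gus wins 19–14.
Gus vs Chen: Chen wins 19–14.
Gus vs Ben: Gus wins 19–14.
Gus vs Fay: Fay wins 24–9.
Eli vs Chen: Eli wins 23–10.
Eli vs Ben: Eli wins 28–5.
Eli vs Fay: Eli wins 20–13.
Chen vs Ben: Chen wins 19–14.
Chen vs Fay: Fay wins 18–15.
Ben vs Fay: Fay wins 28–5.
No candidate beats all others: Gus beats Eli beats Chen beats Gus, a majority cycle.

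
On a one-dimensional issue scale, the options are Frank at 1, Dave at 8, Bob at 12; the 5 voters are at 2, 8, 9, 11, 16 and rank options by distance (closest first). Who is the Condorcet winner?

With single-peaked preferences on a line, the Condorcet winner is the candidate closest to the median voter.
The median voter (position 9) is closest to Dave at 8.
Check: Dave vs Bob — voters closer to Dave: 3 of 5.

Dave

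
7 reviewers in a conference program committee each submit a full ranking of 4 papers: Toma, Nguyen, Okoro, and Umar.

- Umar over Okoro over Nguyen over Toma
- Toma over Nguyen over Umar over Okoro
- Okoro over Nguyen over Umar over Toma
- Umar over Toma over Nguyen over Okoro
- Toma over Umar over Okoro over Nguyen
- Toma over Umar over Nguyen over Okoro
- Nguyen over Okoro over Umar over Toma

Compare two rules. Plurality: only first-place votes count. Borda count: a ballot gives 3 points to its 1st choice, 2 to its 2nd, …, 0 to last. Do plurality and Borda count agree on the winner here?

No

Plurality first-place counts: Toma 3, Nguyen 1, Okoro 1, Umar 2 → Toma.
Borda totals: Toma 11, Nguyen 10, Okoro 8, Umar 13 → Umar.
The two rules disagree: plurality picks Toma, Borda picks Umar.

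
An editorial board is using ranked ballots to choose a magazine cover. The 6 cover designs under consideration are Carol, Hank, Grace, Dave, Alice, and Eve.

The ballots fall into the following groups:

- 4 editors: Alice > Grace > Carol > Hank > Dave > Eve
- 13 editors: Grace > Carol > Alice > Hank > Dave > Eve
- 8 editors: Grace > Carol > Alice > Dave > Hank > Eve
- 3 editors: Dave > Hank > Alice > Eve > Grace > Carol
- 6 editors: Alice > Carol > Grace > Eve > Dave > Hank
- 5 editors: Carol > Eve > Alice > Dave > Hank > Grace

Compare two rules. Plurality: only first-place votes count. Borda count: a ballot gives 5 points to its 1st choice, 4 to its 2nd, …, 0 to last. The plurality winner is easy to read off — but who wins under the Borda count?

Carol

Plurality first-place counts: Carol 5, Hank 0, Grace 21, Dave 3, Alice 10, Eve 0 → Grace.
Borda totals: Carol 145, Hank 59, Grace 142, Dave 64, Alice 137, Eve 38 → Carol.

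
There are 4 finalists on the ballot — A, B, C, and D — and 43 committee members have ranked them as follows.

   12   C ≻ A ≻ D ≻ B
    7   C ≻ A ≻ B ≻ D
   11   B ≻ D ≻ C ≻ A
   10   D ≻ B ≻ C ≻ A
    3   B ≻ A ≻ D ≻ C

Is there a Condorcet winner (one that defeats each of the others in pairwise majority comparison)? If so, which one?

No Condorcet winner

Head-to-head results (43 voters total):
A vs B: B wins 24–19.
A vs C: C wins 40–3.
A vs D: A wins 22–21.
B vs C: B wins 24–19.
B vs D: D wins 22–21.
C vs D: D wins 24–19.
No candidate beats all others: A beats D beats B beats A, a majority cycle.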